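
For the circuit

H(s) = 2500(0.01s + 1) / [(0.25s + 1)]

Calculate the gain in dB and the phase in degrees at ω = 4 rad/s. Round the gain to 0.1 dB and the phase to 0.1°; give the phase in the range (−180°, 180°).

65.0 dB, -42.7°

At ω = 4 rad/s:
zero (1 + j4·0.01) = 1 + j0.04 → |·| ≈ 1.0008, ∠ ≈ 2.29°
pole (1 + j4·0.25) = 1 + j1 → |·| ≈ 1.4142, ∠ ≈ 45.00°
|H| = 2500 · 1.0008 / (1.4142) ≈ 1769.2
Gain = 20 log₁₀(1769.2) ≈ 64.96 dB
∠H = (2.29°) − (45.00°) = -42.71°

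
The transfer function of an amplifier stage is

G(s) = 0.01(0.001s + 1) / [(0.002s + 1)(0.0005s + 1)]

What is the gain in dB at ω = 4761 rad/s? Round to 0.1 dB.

At ω = 4761 rad/s:
zero (1 + j4761·0.001) = 1 + j4.761 → |·| ≈ 4.8649, ∠ ≈ 78.14°
pole (1 + j4761·0.002) = 1 + j9.522 → |·| ≈ 9.5744, ∠ ≈ 84.00°
pole (1 + j4761·0.0005) = 1 + j2.3805 → |·| ≈ 2.582, ∠ ≈ 67.21°
|G| = 0.01 · 4.8649 / (9.5744 · 2.582) ≈ 0.0019679
Gain = 20 log₁₀(0.0019679) ≈ -54.12 dB

-54.1 dB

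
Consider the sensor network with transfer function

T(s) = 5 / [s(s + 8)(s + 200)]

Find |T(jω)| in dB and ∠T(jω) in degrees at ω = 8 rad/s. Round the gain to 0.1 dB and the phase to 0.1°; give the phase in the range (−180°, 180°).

At s = jω = j8:
pole (s+8): 8 + j8 → |·| = √(8²+8²) = √128 ≈ 11.314, ∠ = arctan(8/8) ≈ 45.00°
pole (s+200): 200 + j8 → |·| = √(200²+8²) = √40064 ≈ 200.16, ∠ = arctan(8/200) ≈ 2.29°
pole at origin: |s| = 8, ∠ = 90.00° (in denominator)
|T| = 5 / 18117 ≈ 0.00027598
Gain = 20 log₁₀(0.00027598) ≈ -71.18 dB
∠T = 0.00° − 137.29° = -137.29°

-71.2 dB, -137.3°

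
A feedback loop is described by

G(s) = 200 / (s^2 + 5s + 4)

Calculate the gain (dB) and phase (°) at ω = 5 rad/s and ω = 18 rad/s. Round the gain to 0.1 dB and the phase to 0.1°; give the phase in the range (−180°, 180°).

Substitute s = j5:
Numerator: 200 = 200 + j0
Denominator: (j5)^2 + 5(j5) + 4 = -21 + j25
|N| = √(200² + 0²) ≈ 200, ∠N ≈ 0.00°
|D| = √(21² + 25²) ≈ 32.65, ∠D ≈ 130.03°
|G| = 200 / 32.65 ≈ 6.1256
Gain = 20 log₁₀(6.1256) ≈ 15.74 dB
∠G = 0.00° − 130.03° = -130.03°

Substitute s = j18:
Numerator: 200 = 200 + j0
Denominator: (j18)^2 + 5(j18) + 4 = -320 + j90
|N| = √(200² + 0²) ≈ 200, ∠N ≈ 0.00°
|D| = √(320² + 90²) ≈ 332.42, ∠D ≈ 164.29°
|G| = 200 / 332.42 ≈ 0.60165
Gain = 20 log₁₀(0.60165) ≈ -4.41 dB
∠G = 0.00° − 164.29° = -164.29°

ω = 5: 15.7 dB, -130.0°; ω = 18: -4.4 dB, -164.3°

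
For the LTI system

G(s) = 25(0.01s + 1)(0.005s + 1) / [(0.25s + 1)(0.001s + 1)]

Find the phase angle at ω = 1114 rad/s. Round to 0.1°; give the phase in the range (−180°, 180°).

At ω = 1114 rad/s:
zero (1 + j1114·0.01) = 1 + j11.14 → |·| ≈ 11.185, ∠ ≈ 84.87°
zero (1 + j1114·0.005) = 1 + j5.57 → |·| ≈ 5.6591, ∠ ≈ 79.82°
pole (1 + j1114·0.25) = 1 + j278.5 → |·| ≈ 278.5, ∠ ≈ 89.79°
pole (1 + j1114·0.001) = 1 + j1.114 → |·| ≈ 1.497, ∠ ≈ 48.09°
∠G = (84.87° + 79.82°) − (89.79° + 48.09°) = 26.81°

26.8°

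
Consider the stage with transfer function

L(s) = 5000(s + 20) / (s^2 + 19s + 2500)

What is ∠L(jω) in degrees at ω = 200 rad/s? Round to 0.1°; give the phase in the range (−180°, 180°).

-89.9°

At s = jω = j200:
zero (s+20): 20 + j200 → |·| = √(20²+200²) = √40400 ≈ 201, ∠ = arctan(200/20) ≈ 84.29°
quadratic: (j200)² + 19·j200 + 2500 = -37500 + j3800 → |·| ≈ 37692, ∠ ≈ 174.21°
∠L = 84.29° − 174.21° = -89.92°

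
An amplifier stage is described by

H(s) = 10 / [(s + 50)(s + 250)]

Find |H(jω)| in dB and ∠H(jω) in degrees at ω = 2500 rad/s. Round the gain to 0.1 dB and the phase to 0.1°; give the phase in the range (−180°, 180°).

At s = jω = j2500:
pole (s+50): 50 + j2500 → |·| = √(50²+2500²) = √6252500 ≈ 2500.5, ∠ = arctan(2500/50) ≈ 88.85°
pole (s+250): 250 + j2500 → |·| = √(250²+2500²) = √6312500 ≈ 2512.5, ∠ = arctan(2500/250) ≈ 84.29°
|H| = 10 / 6.2825e+06 ≈ 1.5917e-06
Gain = 20 log₁₀(1.5917e-06) ≈ -115.96 dB
∠H = 0.00° − 173.14° = -173.14°

-116.0 dB, -173.1°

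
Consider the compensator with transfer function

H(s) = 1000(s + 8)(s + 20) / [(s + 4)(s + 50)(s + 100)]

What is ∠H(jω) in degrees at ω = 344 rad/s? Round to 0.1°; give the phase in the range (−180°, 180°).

At s = jω = j344:
zero (s+8): 8 + j344 → |·| = √(8²+344²) = √118400 ≈ 344.09, ∠ = arctan(344/8) ≈ 88.67°
zero (s+20): 20 + j344 → |·| = √(20²+344²) = √118736 ≈ 344.58, ∠ = arctan(344/20) ≈ 86.67°
pole (s+4): 4 + j344 → |·| = √(4²+344²) = √118352 ≈ 344.02, ∠ = arctan(344/4) ≈ 89.33°
pole (s+50): 50 + j344 → |·| = √(50²+344²) = √120836 ≈ 347.61, ∠ = arctan(344/50) ≈ 81.73°
pole (s+100): 100 + j344 → |·| = √(100²+344²) = √128336 ≈ 358.24, ∠ = arctan(344/100) ≈ 73.79°
∠H = 175.34° − 244.85° = -69.51°

-69.5°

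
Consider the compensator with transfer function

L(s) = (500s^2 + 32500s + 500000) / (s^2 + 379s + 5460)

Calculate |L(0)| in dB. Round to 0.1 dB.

39.2 dB

L(0) = 500000 / 5460 ≈ 91.575
20 log₁₀(91.575) ≈ 39.24 dB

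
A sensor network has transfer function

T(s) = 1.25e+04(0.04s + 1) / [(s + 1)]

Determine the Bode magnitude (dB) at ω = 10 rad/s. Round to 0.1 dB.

At ω = 10 rad/s:
zero (1 + j10·0.04) = 1 + j0.4 → |·| ≈ 1.077, ∠ ≈ 21.80°
pole (1 + j10·1) = 1 + j10 → |·| ≈ 10.05, ∠ ≈ 84.29°
|T| = 1.25e+04 · 1.077 / (10.05) ≈ 1339.6
Gain = 20 log₁₀(1339.6) ≈ 62.54 dB

62.5 dB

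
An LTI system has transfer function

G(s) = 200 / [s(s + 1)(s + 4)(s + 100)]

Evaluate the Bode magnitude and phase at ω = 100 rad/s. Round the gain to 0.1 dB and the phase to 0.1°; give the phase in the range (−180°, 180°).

-117.0 dB, 47.9°

At s = jω = j100:
pole (s+1): 1 + j100 → |·| = √(1²+100²) = √10001 ≈ 100, ∠ = arctan(100/1) ≈ 89.43°
pole (s+4): 4 + j100 → |·| = √(4²+100²) = √10016 ≈ 100.08, ∠ = arctan(100/4) ≈ 87.71°
pole (s+100): 100 + j100 → |·| = √(100²+100²) = √20000 ≈ 141.42, ∠ = arctan(100/100) ≈ 45.00°
pole at origin: |s| = 100, ∠ = 90.00° (in denominator)
|G| = 200 / 1.4153e+08 ≈ 1.4131e-06
Gain = 20 log₁₀(1.4131e-06) ≈ -117.00 dB
∠G = 0.00° − 312.14° = -312.14° ≡ 47.86° (principal value)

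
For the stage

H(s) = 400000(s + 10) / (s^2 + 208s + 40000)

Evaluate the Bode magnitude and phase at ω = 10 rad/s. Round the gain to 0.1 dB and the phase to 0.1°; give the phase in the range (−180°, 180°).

43.0 dB, 42.0°

At s = jω = j10:
zero (s+10): 10 + j10 → |·| = √(10²+10²) = √200 ≈ 14.142, ∠ = arctan(10/10) ≈ 45.00°
quadratic: (j10)² + 208·j10 + 40000 = 39900 + j2080 → |·| ≈ 39954, ∠ ≈ 2.98°
|H| = 400000 · 14.142 / 39954 ≈ 141.58
Gain = 20 log₁₀(141.58) ≈ 43.02 dB
∠H = 45.00° − 2.98° = 42.02°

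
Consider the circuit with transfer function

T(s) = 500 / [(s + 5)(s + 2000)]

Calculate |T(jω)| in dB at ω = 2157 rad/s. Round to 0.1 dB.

-82.1 dB

At s = jω = j2157:
pole (s+5): 5 + j2157 → |·| = √(5²+2157²) = √4652674 ≈ 2157, ∠ = arctan(2157/5) ≈ 89.87°
pole (s+2000): 2000 + j2157 → |·| = √(2000²+2157²) = √8652649 ≈ 2941.5, ∠ = arctan(2157/2000) ≈ 47.16°
|T| = 500 / 6.3448e+06 ≈ 7.8805e-05
Gain = 20 log₁₀(7.8805e-05) ≈ -82.07 dB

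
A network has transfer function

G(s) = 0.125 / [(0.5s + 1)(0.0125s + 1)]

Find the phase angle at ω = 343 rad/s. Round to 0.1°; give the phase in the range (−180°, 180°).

At ω = 343 rad/s:
pole (1 + j343·0.5) = 1 + j171.5 → |·| ≈ 171.5, ∠ ≈ 89.67°
pole (1 + j343·0.0125) = 1 + j4.2875 → |·| ≈ 4.4026, ∠ ≈ 76.87°
∠G = (0°) − (89.67° + 76.87°) = -166.54°

-166.5°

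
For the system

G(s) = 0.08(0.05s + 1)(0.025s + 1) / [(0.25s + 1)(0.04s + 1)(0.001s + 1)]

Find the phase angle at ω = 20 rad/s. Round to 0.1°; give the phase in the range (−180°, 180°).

-46.9°

At ω = 20 rad/s:
zero (1 + j20·0.05) = 1 + j1 → |·| ≈ 1.4142, ∠ ≈ 45.00°
zero (1 + j20·0.025) = 1 + j0.5 → |·| ≈ 1.118, ∠ ≈ 26.57°
pole (1 + j20·0.25) = 1 + j5 → |·| ≈ 5.099, ∠ ≈ 78.69°
pole (1 + j20·0.04) = 1 + j0.8 → |·| ≈ 1.2806, ∠ ≈ 38.66°
pole (1 + j20·0.001) = 1 + j0.02 → |·| ≈ 1.0002, ∠ ≈ 1.15°
∠G = (45.00° + 26.57°) − (78.69° + 38.66° + 1.15°) = -46.93°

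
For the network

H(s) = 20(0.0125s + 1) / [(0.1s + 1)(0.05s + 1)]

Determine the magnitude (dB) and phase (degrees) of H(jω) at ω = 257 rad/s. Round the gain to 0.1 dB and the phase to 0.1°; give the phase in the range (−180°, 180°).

At ω = 257 rad/s:
zero (1 + j257·0.0125) = 1 + j3.2125 → |·| ≈ 3.3645, ∠ ≈ 72.71°
pole (1 + j257·0.1) = 1 + j25.7 → |·| ≈ 25.719, ∠ ≈ 87.77°
pole (1 + j257·0.05) = 1 + j12.85 → |·| ≈ 12.889, ∠ ≈ 85.55°
|H| = 20 · 3.3645 / (25.719 · 12.889) ≈ 0.20299
Gain = 20 log₁₀(0.20299) ≈ -13.85 dB
∠H = (72.71°) − (87.77° + 85.55°) = -100.61°

-13.9 dB, -100.6°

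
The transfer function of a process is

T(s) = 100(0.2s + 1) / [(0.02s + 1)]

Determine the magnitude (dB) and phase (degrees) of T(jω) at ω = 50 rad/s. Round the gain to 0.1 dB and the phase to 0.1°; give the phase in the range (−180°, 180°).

57.0 dB, 39.3°

At ω = 50 rad/s:
zero (1 + j50·0.2) = 1 + j10 → |·| ≈ 10.05, ∠ ≈ 84.29°
pole (1 + j50·0.02) = 1 + j1 → |·| ≈ 1.4142, ∠ ≈ 45.00°
|T| = 100 · 10.05 / (1.4142) ≈ 710.65
Gain = 20 log₁₀(710.65) ≈ 57.03 dB
∠T = (84.29°) − (45.00°) = 39.29°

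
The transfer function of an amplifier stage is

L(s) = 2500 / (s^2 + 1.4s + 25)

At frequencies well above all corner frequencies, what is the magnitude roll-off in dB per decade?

Each pole contributes −20 dB/decade at high frequency; each zero contributes +20 dB/decade.
Net: 0 zero(s) − 2 pole(s) → -40 dB/decade.

-40 dB/decade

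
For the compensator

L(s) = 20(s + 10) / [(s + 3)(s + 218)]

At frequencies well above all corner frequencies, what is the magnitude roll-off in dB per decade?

-20 dB/decade

Each pole contributes −20 dB/decade at high frequency; each zero contributes +20 dB/decade.
Net: 1 zero(s) − 2 pole(s) → -20 dB/decade.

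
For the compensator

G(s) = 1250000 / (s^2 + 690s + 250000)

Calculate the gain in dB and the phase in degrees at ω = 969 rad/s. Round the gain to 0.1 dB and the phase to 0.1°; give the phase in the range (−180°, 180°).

2.3 dB, -135.9°

At s = jω = j969:
quadratic: (j969)² + 690·j969 + 250000 = -688961 + j668610 → |·| ≈ 9.6006e+05, ∠ ≈ 135.86°
|G| = 1250000 / 9.6006e+05 ≈ 1.302
Gain = 20 log₁₀(1.302) ≈ 2.29 dB
∠G = 0.00° − 135.86° = -135.86°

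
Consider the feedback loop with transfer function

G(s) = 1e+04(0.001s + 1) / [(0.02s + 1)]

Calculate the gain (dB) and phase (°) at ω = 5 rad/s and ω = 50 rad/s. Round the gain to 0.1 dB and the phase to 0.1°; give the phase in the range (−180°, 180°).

At ω = 5 rad/s:
zero (1 + j5·0.001) = 1 + j0.005 → |·| ≈ 1, ∠ ≈ 0.29°
pole (1 + j5·0.02) = 1 + j0.1 → |·| ≈ 1.005, ∠ ≈ 5.71°
|G| = 1e+04 · 1 / (1.005) ≈ 9950.2
Gain = 20 log₁₀(9950.2) ≈ 79.96 dB
∠G = (0.29°) − (5.71°) = -5.42°

At ω = 50 rad/s:
zero (1 + j50·0.001) = 1 + j0.05 → |·| ≈ 1.0012, ∠ ≈ 2.86°
pole (1 + j50·0.02) = 1 + j1 → |·| ≈ 1.4142, ∠ ≈ 45.00°
|G| = 1e+04 · 1.0012 / (1.4142) ≈ 7079.6
Gain = 20 log₁₀(7079.6) ≈ 77.00 dB
∠G = (2.86°) − (45.00°) = -42.14°

ω = 5: 80.0 dB, -5.4°; ω = 50: 77.0 dB, -42.1°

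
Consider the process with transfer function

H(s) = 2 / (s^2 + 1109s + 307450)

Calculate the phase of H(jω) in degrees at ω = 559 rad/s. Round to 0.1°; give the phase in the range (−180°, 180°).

Substitute s = j559:
Numerator: 2 = 2 + j0
Denominator: (j559)^2 + 1109(j559) + 307450 = -5031 + j619931
|N| = √(2² + 0²) ≈ 2, ∠N ≈ 0.00°
|D| = √(5031² + 619931²) ≈ 6.1995e+05, ∠D ≈ 90.46°
∠H = 0.00° − 90.46° = -90.46°

-90.5°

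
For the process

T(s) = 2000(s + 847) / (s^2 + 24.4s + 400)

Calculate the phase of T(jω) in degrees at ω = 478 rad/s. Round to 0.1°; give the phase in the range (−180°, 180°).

-147.6°

At s = jω = j478:
zero (s+847): 847 + j478 → |·| = √(847²+478²) = √945893 ≈ 972.57, ∠ = arctan(478/847) ≈ 29.44°
quadratic: (j478)² + 24.4·j478 + 400 = -228084 + j11663.2 → |·| ≈ 2.2838e+05, ∠ ≈ 177.07°
∠T = 29.44° − 177.07° = -147.63°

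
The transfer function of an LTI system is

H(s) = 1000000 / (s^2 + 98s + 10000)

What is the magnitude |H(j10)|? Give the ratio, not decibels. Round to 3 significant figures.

101

At s = jω = j10:
quadratic: (j10)² + 98·j10 + 10000 = 9900 + j980 → |·| ≈ 9948.4, ∠ ≈ 5.65°
|H| = 1000000 / 9948.4 ≈ 100.52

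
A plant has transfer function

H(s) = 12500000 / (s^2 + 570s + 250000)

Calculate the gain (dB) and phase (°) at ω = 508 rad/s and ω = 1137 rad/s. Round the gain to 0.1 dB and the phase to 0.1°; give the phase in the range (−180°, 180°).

ω = 508: 32.7 dB, -91.6°; ω = 1137: 20.2 dB, -148.1°

At s = jω = j508:
quadratic: (j508)² + 570·j508 + 250000 = -8064 + j289560 → |·| ≈ 2.8967e+05, ∠ ≈ 91.60°
|H| = 12500000 / 2.8967e+05 ≈ 43.153
Gain = 20 log₁₀(43.153) ≈ 32.70 dB
∠H = 0.00° − 91.60° = -91.60°

At s = jω = j1137:
quadratic: (j1137)² + 570·j1137 + 250000 = -1042769 + j648090 → |·| ≈ 1.2278e+06, ∠ ≈ 148.14°
|H| = 12500000 / 1.2278e+06 ≈ 10.181
Gain = 20 log₁₀(10.181) ≈ 20.16 dB
∠H = 0.00° − 148.14° = -148.14°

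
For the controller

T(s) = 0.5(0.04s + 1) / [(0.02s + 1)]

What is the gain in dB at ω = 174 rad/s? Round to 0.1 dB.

-0.3 dB

At ω = 174 rad/s:
zero (1 + j174·0.04) = 1 + j6.96 → |·| ≈ 7.0315, ∠ ≈ 81.82°
pole (1 + j174·0.02) = 1 + j3.48 → |·| ≈ 3.6208, ∠ ≈ 73.97°
|T| = 0.5 · 7.0315 / (3.6208) ≈ 0.97099
Gain = 20 log₁₀(0.97099) ≈ -0.26 dB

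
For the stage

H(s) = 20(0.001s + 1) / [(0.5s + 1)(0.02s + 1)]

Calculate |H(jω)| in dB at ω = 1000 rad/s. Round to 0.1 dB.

At ω = 1000 rad/s:
zero (1 + j1000·0.001) = 1 + j1 → |·| ≈ 1.4142, ∠ ≈ 45.00°
pole (1 + j1000·0.5) = 1 + j500 → |·| ≈ 500, ∠ ≈ 89.89°
pole (1 + j1000·0.02) = 1 + j20 → |·| ≈ 20.025, ∠ ≈ 87.14°
|H| = 20 · 1.4142 / (500 · 20.025) ≈ 0.0028249
Gain = 20 log₁₀(0.0028249) ≈ -50.98 dB

-51.0 dB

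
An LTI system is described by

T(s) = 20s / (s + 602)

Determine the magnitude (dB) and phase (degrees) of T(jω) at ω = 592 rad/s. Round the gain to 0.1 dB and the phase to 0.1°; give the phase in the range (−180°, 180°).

At s = jω = j592:
zero at origin: s = j592 → |·| = 592, ∠ = 90.00°
pole (s+602): 602 + j592 → |·| = √(602²+592²) = √712868 ≈ 844.32, ∠ = arctan(592/602) ≈ 44.52°
|T| = 20 · 592 / 844.32 ≈ 14.023
Gain = 20 log₁₀(14.023) ≈ 22.94 dB
∠T = 90.00° − 44.52° = 45.48°

22.9 dB, 45.5°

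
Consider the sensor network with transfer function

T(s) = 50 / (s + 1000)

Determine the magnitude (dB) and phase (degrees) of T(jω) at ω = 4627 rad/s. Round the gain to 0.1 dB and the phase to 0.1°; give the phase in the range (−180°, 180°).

-39.5 dB, -77.8°

Substitute s = j4627:
Numerator: 50 = 50 + j0
Denominator: (j4627) + 1000 = 1000 + j4627
|N| = √(50² + 0²) ≈ 50, ∠N ≈ 0.00°
|D| = √(1000² + 4627²) ≈ 4733.8, ∠D ≈ 77.80°
|T| = 50 / 4733.8 ≈ 0.010562
Gain = 20 log₁₀(0.010562) ≈ -39.53 dB
∠T = 0.00° − 77.80° = -77.80°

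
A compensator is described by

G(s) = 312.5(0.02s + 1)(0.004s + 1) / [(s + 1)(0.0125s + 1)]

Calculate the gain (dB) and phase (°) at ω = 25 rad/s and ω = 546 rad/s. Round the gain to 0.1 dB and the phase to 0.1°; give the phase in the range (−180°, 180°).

At ω = 25 rad/s:
zero (1 + j25·0.02) = 1 + j0.5 → |·| ≈ 1.118, ∠ ≈ 26.57°
zero (1 + j25·0.004) = 1 + j0.1 → |·| ≈ 1.005, ∠ ≈ 5.71°
pole (1 + j25·1) = 1 + j25 → |·| ≈ 25.02, ∠ ≈ 87.71°
pole (1 + j25·0.0125) = 1 + j0.3125 → |·| ≈ 1.0477, ∠ ≈ 17.35°
|G| = 312.5 · 1.118 · 1.005 / (25.02 · 1.0477) ≈ 13.395
Gain = 20 log₁₀(13.395) ≈ 22.54 dB
∠G = (26.57° + 5.71°) − (87.71° + 17.35°) = -72.78°

At ω = 546 rad/s:
zero (1 + j546·0.02) = 1 + j10.92 → |·| ≈ 10.966, ∠ ≈ 84.77°
zero (1 + j546·0.004) = 1 + j2.184 → |·| ≈ 2.4021, ∠ ≈ 65.40°
pole (1 + j546·1) = 1 + j546 → |·| ≈ 546, ∠ ≈ 89.90°
pole (1 + j546·0.0125) = 1 + j6.825 → |·| ≈ 6.8979, ∠ ≈ 81.66°
|G| = 312.5 · 10.966 · 2.4021 / (546 · 6.8979) ≈ 2.1856
Gain = 20 log₁₀(2.1856) ≈ 6.79 dB
∠G = (84.77° + 65.40°) − (89.90° + 81.66°) = -21.39°

ω = 25: 22.5 dB, -72.8°; ω = 546: 6.8 dB, -21.4°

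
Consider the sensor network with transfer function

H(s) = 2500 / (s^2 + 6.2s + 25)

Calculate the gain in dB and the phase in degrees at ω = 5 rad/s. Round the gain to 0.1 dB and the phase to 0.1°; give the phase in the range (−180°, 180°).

At s = jω = j5:
quadratic: (j5)² + 6.2·j5 + 25 = 0 + j31 → |·| ≈ 31, ∠ ≈ 90.00°
|H| = 2500 / 31 ≈ 80.645
Gain = 20 log₁₀(80.645) ≈ 38.13 dB
∠H = 0.00° − 90.00° = -90.00°

38.1 dB, -90.0°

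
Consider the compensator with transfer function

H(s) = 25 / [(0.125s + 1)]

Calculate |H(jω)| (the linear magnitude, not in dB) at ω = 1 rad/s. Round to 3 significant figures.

24.8

At ω = 1 rad/s:
pole (1 + j1·0.125) = 1 + j0.125 → |·| ≈ 1.0078, ∠ ≈ 7.13°
|H| = 25 · 1 / (1.0078) ≈ 24.807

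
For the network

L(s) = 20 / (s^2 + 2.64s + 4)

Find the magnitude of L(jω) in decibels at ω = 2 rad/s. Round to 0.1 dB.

11.6 dB

At s = jω = j2:
quadratic: (j2)² + 2.64·j2 + 4 = 0 + j5.28 → |·| ≈ 5.28, ∠ ≈ 90.00°
|L| = 20 / 5.28 ≈ 3.7879
Gain = 20 log₁₀(3.7879) ≈ 11.57 dB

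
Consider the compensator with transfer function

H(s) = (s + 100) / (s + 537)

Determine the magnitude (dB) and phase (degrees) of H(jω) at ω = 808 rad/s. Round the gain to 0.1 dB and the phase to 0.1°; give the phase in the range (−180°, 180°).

Substitute s = j808:
Numerator: (j808) + 100 = 100 + j808
Denominator: (j808) + 537 = 537 + j808
|N| = √(100² + 808²) ≈ 814.16, ∠N ≈ 82.94°
|D| = √(537² + 808²) ≈ 970.17, ∠D ≈ 56.39°
|H| = 814.16 / 970.17 ≈ 0.83919
Gain = 20 log₁₀(0.83919) ≈ -1.52 dB
∠H = 82.94° − 56.39° = 26.55°

-1.5 dB, 26.6°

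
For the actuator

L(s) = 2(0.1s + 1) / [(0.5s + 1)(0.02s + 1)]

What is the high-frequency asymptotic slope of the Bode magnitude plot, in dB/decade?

-20 dB/decade

Each pole contributes −20 dB/decade at high frequency; each zero contributes +20 dB/decade.
Net: 1 zero(s) − 2 pole(s) → -20 dB/decade.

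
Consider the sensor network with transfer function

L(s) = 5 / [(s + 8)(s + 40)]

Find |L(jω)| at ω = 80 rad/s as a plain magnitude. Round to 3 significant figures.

At s = jω = j80:
pole (s+8): 8 + j80 → |·| = √(8²+80²) = √6464 ≈ 80.399, ∠ = arctan(80/8) ≈ 84.29°
pole (s+40): 40 + j80 → |·| = √(40²+80²) = √8000 ≈ 89.443, ∠ = arctan(80/40) ≈ 63.43°
|L| = 5 / 7191.1 ≈ 0.0006953

0.000695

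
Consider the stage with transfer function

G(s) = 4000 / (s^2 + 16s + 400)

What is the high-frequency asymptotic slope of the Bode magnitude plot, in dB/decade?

Each pole contributes −20 dB/decade at high frequency; each zero contributes +20 dB/decade.
Net: 0 zero(s) − 2 pole(s) → -40 dB/decade.

-40 dB/decade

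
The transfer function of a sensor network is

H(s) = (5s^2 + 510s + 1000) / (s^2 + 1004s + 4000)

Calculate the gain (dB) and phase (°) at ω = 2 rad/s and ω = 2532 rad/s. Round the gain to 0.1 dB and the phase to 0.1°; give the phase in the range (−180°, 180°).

ω = 2: -10.0 dB, 19.5°; ω = 2532: 13.4 dB, 19.3°

Substitute s = j2:
Numerator: 5(j2)^2 + 510(j2) + 1000 = 980 + j1020
Denominator: (j2)^2 + 1004(j2) + 4000 = 3996 + j2008
|N| = √(980² + 1020²) ≈ 1414.5, ∠N ≈ 46.15°
|D| = √(3996² + 2008²) ≈ 4472.1, ∠D ≈ 26.68°
|H| = 1414.5 / 4472.1 ≈ 0.31629
Gain = 20 log₁₀(0.31629) ≈ -10.00 dB
∠H = 46.15° − 26.68° = 19.47°

Substitute s = j2532:
Numerator: 5(j2532)^2 + 510(j2532) + 1000 = -32054120 + j1291320
Denominator: (j2532)^2 + 1004(j2532) + 4000 = -6407024 + j2542128
|N| = √(32054120² + 1291320²) ≈ 3.208e+07, ∠N ≈ 177.69°
|D| = √(6407024² + 2542128²) ≈ 6.8929e+06, ∠D ≈ 158.36°
|H| = 3.208e+07 / 6.8929e+06 ≈ 4.6541
Gain = 20 log₁₀(4.6541) ≈ 13.36 dB
∠H = 177.69° − 158.36° = 19.33°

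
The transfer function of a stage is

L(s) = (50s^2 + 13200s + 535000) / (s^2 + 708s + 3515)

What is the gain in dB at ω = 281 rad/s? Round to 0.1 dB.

27.5 dB

Substitute s = j281:
Numerator: 50(j281)^2 + 13200(j281) + 535000 = -3413050 + j3709200
Denominator: (j281)^2 + 708(j281) + 3515 = -75446 + j198948
|N| = √(3413050² + 3709200²) ≈ 5.0405e+06, ∠N ≈ 132.62°
|D| = √(75446² + 198948²) ≈ 2.1277e+05, ∠D ≈ 110.77°
|L| = 5.0405e+06 / 2.1277e+05 ≈ 23.69
Gain = 20 log₁₀(23.69) ≈ 27.49 dB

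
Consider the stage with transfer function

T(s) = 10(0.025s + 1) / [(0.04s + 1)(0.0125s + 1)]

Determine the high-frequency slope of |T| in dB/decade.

-20 dB/decade

Each pole contributes −20 dB/decade at high frequency; each zero contributes +20 dB/decade.
Net: 1 zero(s) − 2 pole(s) → -20 dB/decade.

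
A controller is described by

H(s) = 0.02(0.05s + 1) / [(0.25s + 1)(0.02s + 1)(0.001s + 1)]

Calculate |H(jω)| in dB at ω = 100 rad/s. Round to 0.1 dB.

-54.8 dB

At ω = 100 rad/s:
zero (1 + j100·0.05) = 1 + j5 → |·| ≈ 5.099, ∠ ≈ 78.69°
pole (1 + j100·0.25) = 1 + j25 → |·| ≈ 25.02, ∠ ≈ 87.71°
pole (1 + j100·0.02) = 1 + j2 → |·| ≈ 2.2361, ∠ ≈ 63.43°
pole (1 + j100·0.001) = 1 + j0.1 → |·| ≈ 1.005, ∠ ≈ 5.71°
|H| = 0.02 · 5.099 / (25.02 · 2.2361 · 1.005) ≈ 0.0018137
Gain = 20 log₁₀(0.0018137) ≈ -54.83 dB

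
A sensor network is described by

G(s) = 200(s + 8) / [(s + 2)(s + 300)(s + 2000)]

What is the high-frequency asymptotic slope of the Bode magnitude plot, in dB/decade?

Each pole contributes −20 dB/decade at high frequency; each zero contributes +20 dB/decade.
Net: 1 zero(s) − 3 pole(s) → -40 dB/decade.

-40 dB/decade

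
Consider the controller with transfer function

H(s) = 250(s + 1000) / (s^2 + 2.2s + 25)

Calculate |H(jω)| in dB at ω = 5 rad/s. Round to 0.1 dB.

87.1 dB

At s = jω = j5:
zero (s+1000): 1000 + j5 → |·| = √(1000²+5²) = √1000025 ≈ 1000, ∠ = arctan(5/1000) ≈ 0.29°
quadratic: (j5)² + 2.2·j5 + 25 = 0 + j11 → |·| ≈ 11, ∠ ≈ 90.00°
|H| = 250 · 1000 / 11 ≈ 22727
Gain = 20 log₁₀(22727) ≈ 87.13 dB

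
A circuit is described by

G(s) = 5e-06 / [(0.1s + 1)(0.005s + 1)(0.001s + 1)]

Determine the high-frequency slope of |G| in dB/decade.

-60 dB/decade

Each pole contributes −20 dB/decade at high frequency; each zero contributes +20 dB/decade.
Net: 0 zero(s) − 3 pole(s) → -60 dB/decade.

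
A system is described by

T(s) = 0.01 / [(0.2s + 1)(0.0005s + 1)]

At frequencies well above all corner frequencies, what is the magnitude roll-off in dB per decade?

-40 dB/decade

Each pole contributes −20 dB/decade at high frequency; each zero contributes +20 dB/decade.
Net: 0 zero(s) − 2 pole(s) → -40 dB/decade.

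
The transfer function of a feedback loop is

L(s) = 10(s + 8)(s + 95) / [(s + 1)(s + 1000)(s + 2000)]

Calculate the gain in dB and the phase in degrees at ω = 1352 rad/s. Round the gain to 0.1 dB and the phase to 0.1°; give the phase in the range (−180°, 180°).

-49.5 dB, -1.9°

At s = jω = j1352:
zero (s+8): 8 + j1352 → |·| = √(8²+1352²) = √1827968 ≈ 1352, ∠ = arctan(1352/8) ≈ 89.66°
zero (s+95): 95 + j1352 → |·| = √(95²+1352²) = √1836929 ≈ 1355.3, ∠ = arctan(1352/95) ≈ 85.98°
pole (s+1): 1 + j1352 → |·| = √(1²+1352²) = √1827905 ≈ 1352, ∠ = arctan(1352/1) ≈ 89.96°
pole (s+1000): 1000 + j1352 → |·| = √(1000²+1352²) = √2827904 ≈ 1681.6, ∠ = arctan(1352/1000) ≈ 53.51°
pole (s+2000): 2000 + j1352 → |·| = √(2000²+1352²) = √5827904 ≈ 2414.1, ∠ = arctan(1352/2000) ≈ 34.06°
|L| = 10 · 1.8324e+06 / 5.4885e+09 ≈ 0.0033386
Gain = 20 log₁₀(0.0033386) ≈ -49.53 dB
∠L = 175.64° − 177.53° = -1.89°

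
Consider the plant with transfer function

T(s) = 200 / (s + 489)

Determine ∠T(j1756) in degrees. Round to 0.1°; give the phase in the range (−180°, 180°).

-74.4°

Substitute s = j1756:
Numerator: 200 = 200 + j0
Denominator: (j1756) + 489 = 489 + j1756
|N| = √(200² + 0²) ≈ 200, ∠N ≈ 0.00°
|D| = √(489² + 1756²) ≈ 1822.8, ∠D ≈ 74.44°
∠T = 0.00° − 74.44° = -74.44°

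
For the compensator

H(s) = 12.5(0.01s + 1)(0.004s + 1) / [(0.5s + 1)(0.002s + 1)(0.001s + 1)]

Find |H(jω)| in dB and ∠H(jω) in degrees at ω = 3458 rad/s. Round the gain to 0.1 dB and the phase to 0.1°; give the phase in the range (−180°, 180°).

-17.2 dB, -71.4°

At ω = 3458 rad/s:
zero (1 + j3458·0.01) = 1 + j34.58 → |·| ≈ 34.594, ∠ ≈ 88.34°
zero (1 + j3458·0.004) = 1 + j13.832 → |·| ≈ 13.868, ∠ ≈ 85.86°
pole (1 + j3458·0.5) = 1 + j1729 → |·| ≈ 1729, ∠ ≈ 89.97°
pole (1 + j3458·0.002) = 1 + j6.916 → |·| ≈ 6.9879, ∠ ≈ 81.77°
pole (1 + j3458·0.001) = 1 + j3.458 → |·| ≈ 3.5997, ∠ ≈ 73.87°
|H| = 12.5 · 34.594 · 13.868 / (1729 · 6.9879 · 3.5997) ≈ 0.13788
Gain = 20 log₁₀(0.13788) ≈ -17.21 dB
∠H = (88.34° + 85.86°) − (89.97° + 81.77° + 73.87°) = -71.41°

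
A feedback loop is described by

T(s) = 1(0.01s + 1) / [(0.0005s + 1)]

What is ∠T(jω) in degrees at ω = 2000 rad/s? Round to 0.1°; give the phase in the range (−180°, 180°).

At ω = 2000 rad/s:
zero (1 + j2000·0.01) = 1 + j20 → |·| ≈ 20.025, ∠ ≈ 87.14°
pole (1 + j2000·0.0005) = 1 + j1 → |·| ≈ 1.4142, ∠ ≈ 45.00°
∠T = (87.14°) − (45.00°) = 42.14°

42.1°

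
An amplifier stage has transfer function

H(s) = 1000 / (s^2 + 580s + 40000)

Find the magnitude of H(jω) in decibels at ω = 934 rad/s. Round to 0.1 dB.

Substitute s = j934:
Numerator: 1000 = 1000 + j0
Denominator: (j934)^2 + 580(j934) + 40000 = -832356 + j541720
|N| = √(1000² + 0²) ≈ 1000, ∠N ≈ 0.00°
|D| = √(832356² + 541720²) ≈ 9.9311e+05, ∠D ≈ 146.94°
|H| = 1000 / 9.9311e+05 ≈ 0.0010069
Gain = 20 log₁₀(0.0010069) ≈ -59.94 dB

-59.9 dB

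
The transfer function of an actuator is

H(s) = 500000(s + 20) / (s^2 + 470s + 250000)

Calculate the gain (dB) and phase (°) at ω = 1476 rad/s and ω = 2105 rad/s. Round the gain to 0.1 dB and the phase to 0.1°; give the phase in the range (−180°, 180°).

ω = 1476: 51.1 dB, -71.0°; ω = 2105: 47.8 dB, -77.2°

At s = jω = j1476:
zero (s+20): 20 + j1476 → |·| = √(20²+1476²) = √2178976 ≈ 1476.1, ∠ = arctan(1476/20) ≈ 89.22°
quadratic: (j1476)² + 470·j1476 + 250000 = -1928576 + j693720 → |·| ≈ 2.0495e+06, ∠ ≈ 160.22°
|H| = 500000 · 1476.1 / 2.0495e+06 ≈ 360.11
Gain = 20 log₁₀(360.11) ≈ 51.13 dB
∠H = 89.22° − 160.22° = -71.00°

At s = jω = j2105:
zero (s+20): 20 + j2105 → |·| = √(20²+2105²) = √4431425 ≈ 2105.1, ∠ = arctan(2105/20) ≈ 89.46°
quadratic: (j2105)² + 470·j2105 + 250000 = -4181025 + j989350 → |·| ≈ 4.2965e+06, ∠ ≈ 166.69°
|H| = 500000 · 2105.1 / 4.2965e+06 ≈ 244.98
Gain = 20 log₁₀(244.98) ≈ 47.78 dB
∠H = 89.46° − 166.69° = -77.23°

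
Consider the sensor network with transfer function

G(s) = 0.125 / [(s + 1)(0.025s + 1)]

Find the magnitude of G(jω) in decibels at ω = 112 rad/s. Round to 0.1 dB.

-68.5 dB

At ω = 112 rad/s:
pole (1 + j112·1) = 1 + j112 → |·| ≈ 112, ∠ ≈ 89.49°
pole (1 + j112·0.025) = 1 + j2.8 → |·| ≈ 2.9732, ∠ ≈ 70.35°
|G| = 0.125 · 1 / (112 · 2.9732) ≈ 0.00037538
Gain = 20 log₁₀(0.00037538) ≈ -68.51 dB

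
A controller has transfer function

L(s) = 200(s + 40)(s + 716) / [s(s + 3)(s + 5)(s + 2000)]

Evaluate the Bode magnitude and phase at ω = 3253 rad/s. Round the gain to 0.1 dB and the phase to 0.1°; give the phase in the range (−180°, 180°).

-95.7 dB, -161.4°

At s = jω = j3253:
zero (s+40): 40 + j3253 → |·| = √(40²+3253²) = √10583609 ≈ 3253.2, ∠ = arctan(3253/40) ≈ 89.30°
zero (s+716): 716 + j3253 → |·| = √(716²+3253²) = √11094665 ≈ 3330.9, ∠ = arctan(3253/716) ≈ 77.59°
pole (s+3): 3 + j3253 → |·| = √(3²+3253²) = √10582018 ≈ 3253, ∠ = arctan(3253/3) ≈ 89.95°
pole (s+5): 5 + j3253 → |·| = √(5²+3253²) = √10582034 ≈ 3253, ∠ = arctan(3253/5) ≈ 89.91°
pole (s+2000): 2000 + j3253 → |·| = √(2000²+3253²) = √14582009 ≈ 3818.6, ∠ = arctan(3253/2000) ≈ 58.42°
pole at origin: |s| = 3253, ∠ = 90.00° (in denominator)
|L| = 200 · 1.0836e+07 / 1.3145e+14 ≈ 1.6487e-05
Gain = 20 log₁₀(1.6487e-05) ≈ -95.66 dB
∠L = 166.89° − 328.28° = -161.39°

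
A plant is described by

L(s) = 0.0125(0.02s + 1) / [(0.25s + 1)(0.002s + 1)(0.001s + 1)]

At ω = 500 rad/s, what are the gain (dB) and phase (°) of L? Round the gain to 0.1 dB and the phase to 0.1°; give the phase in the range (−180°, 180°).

-63.9 dB, -76.8°

At ω = 500 rad/s:
zero (1 + j500·0.02) = 1 + j10 → |·| ≈ 10.05, ∠ ≈ 84.29°
pole (1 + j500·0.25) = 1 + j125 → |·| ≈ 125, ∠ ≈ 89.54°
pole (1 + j500·0.002) = 1 + j1 → |·| ≈ 1.4142, ∠ ≈ 45.00°
pole (1 + j500·0.001) = 1 + j0.5 → |·| ≈ 1.118, ∠ ≈ 26.57°
|L| = 0.0125 · 10.05 / (125 · 1.4142 · 1.118) ≈ 0.00063564
Gain = 20 log₁₀(0.00063564) ≈ -63.94 dB
∠L = (84.29°) − (89.54° + 45.00° + 26.57°) = -76.82°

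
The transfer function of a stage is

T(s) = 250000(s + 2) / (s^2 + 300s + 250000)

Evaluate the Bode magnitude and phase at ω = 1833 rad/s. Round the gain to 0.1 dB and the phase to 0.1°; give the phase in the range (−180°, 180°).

43.2 dB, -80.0°

At s = jω = j1833:
zero (s+2): 2 + j1833 → |·| = √(2²+1833²) = √3359893 ≈ 1833, ∠ = arctan(1833/2) ≈ 89.94°
quadratic: (j1833)² + 300·j1833 + 250000 = -3109889 + j549900 → |·| ≈ 3.1581e+06, ∠ ≈ 169.97°
|T| = 250000 · 1833 / 3.1581e+06 ≈ 145.1
Gain = 20 log₁₀(145.1) ≈ 43.23 dB
∠T = 89.94° − 169.97° = -80.03°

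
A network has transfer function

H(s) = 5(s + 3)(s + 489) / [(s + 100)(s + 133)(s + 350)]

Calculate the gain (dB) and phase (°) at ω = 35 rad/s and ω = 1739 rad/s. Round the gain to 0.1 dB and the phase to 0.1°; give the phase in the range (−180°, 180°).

ω = 35: -35.5 dB, 49.5°; ω = 1739: -50.7 dB, -86.8°

At s = jω = j35:
zero (s+3): 3 + j35 → |·| = √(3²+35²) = √1234 ≈ 35.128, ∠ = arctan(35/3) ≈ 85.10°
zero (s+489): 489 + j35 → |·| = √(489²+35²) = √240346 ≈ 490.25, ∠ = arctan(35/489) ≈ 4.09°
pole (s+100): 100 + j35 → |·| = √(100²+35²) = √11225 ≈ 105.95, ∠ = arctan(35/100) ≈ 19.29°
pole (s+133): 133 + j35 → |·| = √(133²+35²) = √18914 ≈ 137.53, ∠ = arctan(35/133) ≈ 14.74°
pole (s+350): 350 + j35 → |·| = √(350²+35²) = √123725 ≈ 351.75, ∠ = arctan(35/350) ≈ 5.71°
|H| = 5 · 17222 / 5.1255e+06 ≈ 0.0168
Gain = 20 log₁₀(0.0168) ≈ -35.49 dB
∠H = 89.19° − 39.74° = 49.45°

At s = jω = j1739:
zero (s+3): 3 + j1739 → |·| = √(3²+1739²) = √3024130 ≈ 1739, ∠ = arctan(1739/3) ≈ 89.90°
zero (s+489): 489 + j1739 → |·| = √(489²+1739²) = √3263242 ≈ 1806.4, ∠ = arctan(1739/489) ≈ 74.29°
pole (s+100): 100 + j1739 → |·| = √(100²+1739²) = √3034121 ≈ 1741.9, ∠ = arctan(1739/100) ≈ 86.71°
pole (s+133): 133 + j1739 → |·| = √(133²+1739²) = √3041810 ≈ 1744.1, ∠ = arctan(1739/133) ≈ 85.63°
pole (s+350): 350 + j1739 → |·| = √(350²+1739²) = √3146621 ≈ 1773.9, ∠ = arctan(1739/350) ≈ 78.62°
|H| = 5 · 3.1413e+06 / 5.3892e+09 ≈ 0.0029144
Gain = 20 log₁₀(0.0029144) ≈ -50.71 dB
∠H = 164.19° − 250.96° = -86.77°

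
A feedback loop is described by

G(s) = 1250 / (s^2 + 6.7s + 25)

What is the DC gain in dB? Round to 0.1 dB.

34.0 dB

G(0) = 1250 / 25 = 50
20 log₁₀(50) ≈ 33.98 dB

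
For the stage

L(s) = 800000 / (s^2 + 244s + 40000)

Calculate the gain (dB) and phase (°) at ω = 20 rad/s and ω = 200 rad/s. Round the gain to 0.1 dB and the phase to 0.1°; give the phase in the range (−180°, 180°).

ω = 20: 26.0 dB, -7.0°; ω = 200: 24.3 dB, -90.0°

At s = jω = j20:
quadratic: (j20)² + 244·j20 + 40000 = 39600 + j4880 → |·| ≈ 39900, ∠ ≈ 7.03°
|L| = 800000 / 39900 ≈ 20.05
Gain = 20 log₁₀(20.05) ≈ 26.04 dB
∠L = 0.00° − 7.03° = -7.03°

At s = jω = j200:
quadratic: (j200)² + 244·j200 + 40000 = 0 + j48800 → |·| ≈ 48800, ∠ ≈ 90.00°
|L| = 800000 / 48800 ≈ 16.393
Gain = 20 log₁₀(16.393) ≈ 24.29 dB
∠L = 0.00° − 90.00° = -90.00°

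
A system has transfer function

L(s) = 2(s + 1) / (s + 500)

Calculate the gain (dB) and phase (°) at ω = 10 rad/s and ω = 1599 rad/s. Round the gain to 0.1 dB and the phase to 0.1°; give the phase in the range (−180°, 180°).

At s = jω = j10:
zero (s+1): 1 + j10 → |·| = √(1²+10²) = √101 ≈ 10.05, ∠ = arctan(10/1) ≈ 84.29°
pole (s+500): 500 + j10 → |·| = √(500²+10²) = √250100 ≈ 500.1, ∠ = arctan(10/500) ≈ 1.15°
|L| = 2 · 10.05 / 500.1 ≈ 0.040192
Gain = 20 log₁₀(0.040192) ≈ -27.92 dB
∠L = 84.29° − 1.15° = 83.14°

At s = jω = j1599:
zero (s+1): 1 + j1599 → |·| = √(1²+1599²) = √2556802 ≈ 1599, ∠ = arctan(1599/1) ≈ 89.96°
pole (s+500): 500 + j1599 → |·| = √(500²+1599²) = √2806801 ≈ 1675.4, ∠ = arctan(1599/500) ≈ 72.64°
|L| = 2 · 1599 / 1675.4 ≈ 1.9088
Gain = 20 log₁₀(1.9088) ≈ 5.62 dB
∠L = 89.96° − 72.64° = 17.32°

ω = 10: -27.9 dB, 83.1°; ω = 1599: 5.6 dB, 17.3°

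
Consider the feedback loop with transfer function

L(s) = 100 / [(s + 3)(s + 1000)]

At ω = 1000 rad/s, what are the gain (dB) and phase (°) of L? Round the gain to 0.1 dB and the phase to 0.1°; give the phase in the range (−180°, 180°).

At s = jω = j1000:
pole (s+3): 3 + j1000 → |·| = √(3²+1000²) = √1000009 ≈ 1000, ∠ = arctan(1000/3) ≈ 89.83°
pole (s+1000): 1000 + j1000 → |·| = √(1000²+1000²) = √2000000 ≈ 1414.2, ∠ = arctan(1000/1000) ≈ 45.00°
|L| = 100 / 1.4142e+06 ≈ 7.0711e-05
Gain = 20 log₁₀(7.0711e-05) ≈ -83.01 dB
∠L = 0.00° − 134.83° = -134.83°

-83.0 dB, -134.8°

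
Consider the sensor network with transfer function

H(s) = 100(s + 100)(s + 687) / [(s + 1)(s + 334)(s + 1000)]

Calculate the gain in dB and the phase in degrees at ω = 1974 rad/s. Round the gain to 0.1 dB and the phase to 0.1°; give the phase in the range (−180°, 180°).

-26.5 dB, -75.6°

At s = jω = j1974:
zero (s+100): 100 + j1974 → |·| = √(100²+1974²) = √3906676 ≈ 1976.5, ∠ = arctan(1974/100) ≈ 87.10°
zero (s+687): 687 + j1974 → |·| = √(687²+1974²) = √4368645 ≈ 2090.1, ∠ = arctan(1974/687) ≈ 70.81°
pole (s+1): 1 + j1974 → |·| = √(1²+1974²) = √3896677 ≈ 1974, ∠ = arctan(1974/1) ≈ 89.97°
pole (s+334): 334 + j1974 → |·| = √(334²+1974²) = √4008232 ≈ 2002.1, ∠ = arctan(1974/334) ≈ 80.40°
pole (s+1000): 1000 + j1974 → |·| = √(1000²+1974²) = √4896676 ≈ 2212.8, ∠ = arctan(1974/1000) ≈ 63.13°
|H| = 100 · 4.1311e+06 / 8.7453e+09 ≈ 0.047238
Gain = 20 log₁₀(0.047238) ≈ -26.51 dB
∠H = 157.91° − 233.50° = -75.59°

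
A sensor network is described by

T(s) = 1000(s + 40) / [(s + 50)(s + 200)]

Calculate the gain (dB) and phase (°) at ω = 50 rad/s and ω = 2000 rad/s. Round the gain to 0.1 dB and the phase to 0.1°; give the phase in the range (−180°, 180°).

At s = jω = j50:
zero (s+40): 40 + j50 → |·| = √(40²+50²) = √4100 ≈ 64.031, ∠ = arctan(50/40) ≈ 51.34°
pole (s+50): 50 + j50 → |·| = √(50²+50²) = √5000 ≈ 70.711, ∠ = arctan(50/50) ≈ 45.00°
pole (s+200): 200 + j50 → |·| = √(200²+50²) = √42500 ≈ 206.16, ∠ = arctan(50/200) ≈ 14.04°
|T| = 1000 · 64.031 / 14578 ≈ 4.3923
Gain = 20 log₁₀(4.3923) ≈ 12.85 dB
∠T = 51.34° − 59.04° = -7.70°

At s = jω = j2000:
zero (s+40): 40 + j2000 → |·| = √(40²+2000²) = √4001600 ≈ 2000.4, ∠ = arctan(2000/40) ≈ 88.85°
pole (s+50): 50 + j2000 → |·| = √(50²+2000²) = √4002500 ≈ 2000.6, ∠ = arctan(2000/50) ≈ 88.57°
pole (s+200): 200 + j2000 → |·| = √(200²+2000²) = √4040000 ≈ 2010, ∠ = arctan(2000/200) ≈ 84.29°
|T| = 1000 · 2000.4 / 4.0212e+06 ≈ 0.49746
Gain = 20 log₁₀(0.49746) ≈ -6.06 dB
∠T = 88.85° − 172.86° = -84.01°

ω = 50: 12.9 dB, -7.7°; ω = 2000: -6.1 dB, -84.0°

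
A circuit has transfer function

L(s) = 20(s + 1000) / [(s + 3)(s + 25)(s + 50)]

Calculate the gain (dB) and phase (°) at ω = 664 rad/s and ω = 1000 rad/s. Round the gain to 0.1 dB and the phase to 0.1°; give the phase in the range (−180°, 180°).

ω = 664: -81.8 dB, 130.3°; ω = 1000: -91.0 dB, 139.5°

At s = jω = j664:
zero (s+1000): 1000 + j664 → |·| = √(1000²+664²) = √1440896 ≈ 1200.4, ∠ = arctan(664/1000) ≈ 33.58°
pole (s+3): 3 + j664 → |·| = √(3²+664²) = √440905 ≈ 664.01, ∠ = arctan(664/3) ≈ 89.74°
pole (s+25): 25 + j664 → |·| = √(25²+664²) = √441521 ≈ 664.47, ∠ = arctan(664/25) ≈ 87.84°
pole (s+50): 50 + j664 → |·| = √(50²+664²) = √443396 ≈ 665.88, ∠ = arctan(664/50) ≈ 85.69°
|L| = 20 · 1200.4 / 2.938e+08 ≈ 8.1715e-05
Gain = 20 log₁₀(8.1715e-05) ≈ -81.75 dB
∠L = 33.58° − 263.27° = -229.69° ≡ 130.31° (principal value)

At s = jω = j1000:
zero (s+1000): 1000 + j1000 → |·| = √(1000²+1000²) = √2000000 ≈ 1414.2, ∠ = arctan(1000/1000) ≈ 45.00°
pole (s+3): 3 + j1000 → |·| = √(3²+1000²) = √1000009 ≈ 1000, ∠ = arctan(1000/3) ≈ 89.83°
pole (s+25): 25 + j1000 → |·| = √(25²+1000²) = √1000625 ≈ 1000.3, ∠ = arctan(1000/25) ≈ 88.57°
pole (s+50): 50 + j1000 → |·| = √(50²+1000²) = √1002500 ≈ 1001.2, ∠ = arctan(1000/50) ≈ 87.14°
|L| = 20 · 1414.2 / 1.0015e+09 ≈ 2.8242e-05
Gain = 20 log₁₀(2.8242e-05) ≈ -90.98 dB
∠L = 45.00° − 265.54° = -220.54° ≡ 139.46° (principal value)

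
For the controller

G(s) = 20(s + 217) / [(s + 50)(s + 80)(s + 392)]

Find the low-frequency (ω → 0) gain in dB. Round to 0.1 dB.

-51.2 dB

G(0) = 20·217 / (50·80·392) ≈ 0.0027679
20 log₁₀(0.0027679) ≈ -51.16 dB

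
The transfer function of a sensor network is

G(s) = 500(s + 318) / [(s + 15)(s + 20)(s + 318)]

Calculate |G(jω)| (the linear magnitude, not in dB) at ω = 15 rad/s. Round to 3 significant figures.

0.943

At s = jω = j15:
zero (s+318): 318 + j15 → |·| = √(318²+15²) = √101349 ≈ 318.35, ∠ = arctan(15/318) ≈ 2.70°
pole (s+15): 15 + j15 → |·| = √(15²+15²) = √450 ≈ 21.213, ∠ = arctan(15/15) ≈ 45.00°
pole (s+20): 20 + j15 → |·| = √(20²+15²) = √625 ≈ 25, ∠ = arctan(15/20) ≈ 36.87°
pole (s+318): 318 + j15 → |·| = √(318²+15²) = √101349 ≈ 318.35, ∠ = arctan(15/318) ≈ 2.70°
|G| = 500 · 318.35 / 1.6883e+05 ≈ 0.94281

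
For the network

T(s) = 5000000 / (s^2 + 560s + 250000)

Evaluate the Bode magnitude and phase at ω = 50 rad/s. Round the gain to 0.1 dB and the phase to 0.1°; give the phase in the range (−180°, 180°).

At s = jω = j50:
quadratic: (j50)² + 560·j50 + 250000 = 247500 + j28000 → |·| ≈ 2.4908e+05, ∠ ≈ 6.45°
|T| = 5000000 / 2.4908e+05 ≈ 20.074
Gain = 20 log₁₀(20.074) ≈ 26.05 dB
∠T = 0.00° − 6.45° = -6.45°

26.1 dB, -6.5°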